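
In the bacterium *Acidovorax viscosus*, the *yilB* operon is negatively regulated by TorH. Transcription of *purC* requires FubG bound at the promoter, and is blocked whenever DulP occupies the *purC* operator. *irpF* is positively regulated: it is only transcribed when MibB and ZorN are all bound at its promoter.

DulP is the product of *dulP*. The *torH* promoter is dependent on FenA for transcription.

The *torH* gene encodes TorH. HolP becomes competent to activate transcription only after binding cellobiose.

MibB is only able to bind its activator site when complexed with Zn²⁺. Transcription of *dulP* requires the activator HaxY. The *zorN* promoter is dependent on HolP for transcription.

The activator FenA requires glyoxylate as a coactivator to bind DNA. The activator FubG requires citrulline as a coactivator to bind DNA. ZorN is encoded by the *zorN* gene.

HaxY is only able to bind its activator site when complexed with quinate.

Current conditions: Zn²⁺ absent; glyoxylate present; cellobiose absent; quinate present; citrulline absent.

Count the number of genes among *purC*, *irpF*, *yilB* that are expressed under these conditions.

Citrulline is absent, so FubG is inactive.
Quinate is present, so HaxY is active.
No repressor is bound and HaxY is active, so *dulP* is transcribed.
So DulP is produced and active.
With repressor DulP bound, *purC* is not transcribed.
→ *purC* is OFF.
Zn²⁺ is absent, so MibB is inactive.
Cellobiose is absent, so HolP is inactive.
Required activator HolP is absent, so *zorN* is not transcribed.
So ZorN is not produced.
Required activator MibB is absent, so *irpF* is not transcribed.
→ *irpF* is OFF.
Glyoxylate is present, so FenA is active.
No repressor is bound and FenA is active, so *torH* is transcribed.
So TorH is produced and active.
With repressor TorH bound, *yilB* is not transcribed.
→ *yilB* is OFF.
0 of the 3 genes are transcribed.

0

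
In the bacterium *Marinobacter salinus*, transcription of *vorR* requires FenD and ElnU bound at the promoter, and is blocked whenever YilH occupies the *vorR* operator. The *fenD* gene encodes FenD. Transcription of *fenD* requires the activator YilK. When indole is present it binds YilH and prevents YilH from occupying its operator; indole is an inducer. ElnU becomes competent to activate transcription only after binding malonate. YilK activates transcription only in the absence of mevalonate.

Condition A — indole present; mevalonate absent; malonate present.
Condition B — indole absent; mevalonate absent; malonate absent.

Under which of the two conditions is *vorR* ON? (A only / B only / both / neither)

A only

Condition A:
Indole is present, so YilH is inactive.
Mevalonate is absent, so YilK is active.
No repressor is bound and YilK is active, so *fenD* is transcribed.
So FenD is produced and active.
Malonate is present, so ElnU is active.
No repressor is bound and FenD and ElnU are active, so *vorR* is transcribed.
→ *vorR* is ON in A.
Condition B:
Indole is absent, so YilH is active.
Mevalonate is absent, so YilK is active.
No repressor is bound and YilK is active, so *fenD* is transcribed.
So FenD is produced and active.
Malonate is absent, so ElnU is inactive.
With repressor YilH bound, *vorR* is not transcribed.
→ *vorR* is OFF in B.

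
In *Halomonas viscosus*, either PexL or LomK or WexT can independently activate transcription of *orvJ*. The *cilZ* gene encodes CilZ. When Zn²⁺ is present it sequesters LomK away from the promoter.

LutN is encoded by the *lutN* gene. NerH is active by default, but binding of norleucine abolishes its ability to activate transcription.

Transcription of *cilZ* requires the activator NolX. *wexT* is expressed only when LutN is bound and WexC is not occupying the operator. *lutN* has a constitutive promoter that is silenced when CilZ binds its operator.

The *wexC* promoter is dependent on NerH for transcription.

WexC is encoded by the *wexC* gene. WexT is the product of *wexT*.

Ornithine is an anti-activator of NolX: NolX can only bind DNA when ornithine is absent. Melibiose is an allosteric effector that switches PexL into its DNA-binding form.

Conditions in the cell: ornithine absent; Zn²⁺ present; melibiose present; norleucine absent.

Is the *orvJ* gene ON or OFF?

Melibiose is present, so PexL is active.
Zn²⁺ is present, so LomK is inactive.
Ornithine is absent, so NolX is active.
No repressor is bound and NolX is active, so *cilZ* is transcribed.
So CilZ is produced and active.
With repressor CilZ bound, *lutN* is not transcribed.
So LutN is not produced.
Norleucine is absent, so NerH is active.
No repressor is bound and NerH is active, so *wexC* is transcribed.
So WexC is produced and active.
With repressor WexC bound, *wexT* is not transcribed.
So WexT is not produced.
Activator PexL is present, so *orvJ* is transcribed.

ON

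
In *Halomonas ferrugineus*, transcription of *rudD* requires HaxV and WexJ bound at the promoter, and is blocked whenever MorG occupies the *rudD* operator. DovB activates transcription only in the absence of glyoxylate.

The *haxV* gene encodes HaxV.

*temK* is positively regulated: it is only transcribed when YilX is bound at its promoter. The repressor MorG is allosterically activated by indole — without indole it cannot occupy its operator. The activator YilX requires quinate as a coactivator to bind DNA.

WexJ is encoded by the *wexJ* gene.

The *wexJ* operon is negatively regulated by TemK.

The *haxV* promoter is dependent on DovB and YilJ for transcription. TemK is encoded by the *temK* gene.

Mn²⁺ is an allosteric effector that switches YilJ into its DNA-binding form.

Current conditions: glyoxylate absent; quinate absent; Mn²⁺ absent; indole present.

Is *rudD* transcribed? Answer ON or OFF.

Glyoxylate is absent, so DovB is active.
Mn²⁺ is absent, so YilJ is inactive.
Required activator YilJ is absent, so *haxV* is not transcribed.
So HaxV is not produced.
Quinate is absent, so YilX is inactive.
Required activator YilX is absent, so *temK* is not transcribed.
So TemK is not produced.
With no repressor bound, *wexJ* is transcribed.
So WexJ is produced and active.
Indole is present, so MorG is active.
With repressor MorG bound, *rudD* is not transcribed.

OFF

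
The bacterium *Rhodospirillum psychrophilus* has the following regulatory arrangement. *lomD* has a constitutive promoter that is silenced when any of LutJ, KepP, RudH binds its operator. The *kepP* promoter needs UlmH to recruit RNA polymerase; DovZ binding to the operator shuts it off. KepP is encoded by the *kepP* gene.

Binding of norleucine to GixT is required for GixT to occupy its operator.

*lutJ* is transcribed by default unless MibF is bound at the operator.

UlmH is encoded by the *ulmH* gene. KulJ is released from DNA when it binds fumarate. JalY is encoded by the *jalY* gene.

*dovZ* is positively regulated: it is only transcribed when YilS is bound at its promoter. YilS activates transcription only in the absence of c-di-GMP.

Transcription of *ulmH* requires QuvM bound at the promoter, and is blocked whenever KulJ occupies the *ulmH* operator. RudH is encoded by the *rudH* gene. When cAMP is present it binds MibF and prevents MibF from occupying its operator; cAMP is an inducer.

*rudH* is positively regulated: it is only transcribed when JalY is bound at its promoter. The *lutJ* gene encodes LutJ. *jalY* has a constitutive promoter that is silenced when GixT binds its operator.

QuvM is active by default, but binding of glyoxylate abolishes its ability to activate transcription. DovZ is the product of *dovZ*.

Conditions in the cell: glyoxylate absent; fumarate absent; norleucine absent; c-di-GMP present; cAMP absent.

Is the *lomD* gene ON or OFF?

OFF

cAMP is absent, so MibF is active.
With repressor MibF bound, *lutJ* is not transcribed.
So LutJ is not produced.
c-di-GMP is present, so YilS is inactive.
Required activator YilS is absent, so *dovZ* is not transcribed.
So DovZ is not produced.
Glyoxylate is absent, so QuvM is active.
Fumarate is absent, so KulJ is active.
With repressor KulJ bound, *ulmH* is not transcribed.
So UlmH is not produced.
Required activator UlmH is absent, so *kepP* is not transcribed.
So KepP is not produced.
Norleucine is absent, so GixT is inactive.
With no repressor bound, *jalY* is transcribed.
So JalY is produced and active.
No repressor is bound and JalY is active, so *rudH* is transcribed.
So RudH is produced and active.
With repressor RudH bound, *lomD* is not transcribed.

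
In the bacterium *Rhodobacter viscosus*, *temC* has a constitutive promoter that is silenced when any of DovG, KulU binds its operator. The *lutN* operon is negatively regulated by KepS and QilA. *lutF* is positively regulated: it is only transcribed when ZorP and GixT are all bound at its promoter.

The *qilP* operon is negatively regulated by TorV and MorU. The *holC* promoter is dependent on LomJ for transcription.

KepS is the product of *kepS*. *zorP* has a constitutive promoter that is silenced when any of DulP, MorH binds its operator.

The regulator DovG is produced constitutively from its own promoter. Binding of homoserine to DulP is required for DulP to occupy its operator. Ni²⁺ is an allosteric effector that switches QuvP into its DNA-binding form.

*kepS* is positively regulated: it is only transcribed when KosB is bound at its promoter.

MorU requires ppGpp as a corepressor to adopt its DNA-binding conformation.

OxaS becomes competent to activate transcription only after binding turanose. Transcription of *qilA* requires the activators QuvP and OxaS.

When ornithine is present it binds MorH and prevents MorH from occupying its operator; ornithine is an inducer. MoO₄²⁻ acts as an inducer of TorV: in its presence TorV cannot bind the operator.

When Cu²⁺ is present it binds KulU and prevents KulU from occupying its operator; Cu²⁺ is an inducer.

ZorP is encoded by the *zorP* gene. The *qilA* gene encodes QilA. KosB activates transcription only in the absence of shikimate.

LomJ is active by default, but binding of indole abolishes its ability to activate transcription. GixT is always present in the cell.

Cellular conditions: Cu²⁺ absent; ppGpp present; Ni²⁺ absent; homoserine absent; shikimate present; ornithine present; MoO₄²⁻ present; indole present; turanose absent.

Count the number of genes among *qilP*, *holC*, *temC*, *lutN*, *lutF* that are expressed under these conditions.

2

MoO₄²⁻ is present, so TorV is inactive.
ppGpp is present, so MorU is active.
With repressor MorU bound, *qilP* is not transcribed.
→ *qilP* is OFF.
Indole is present, so LomJ is inactive.
Required activator LomJ is absent, so *holC* is not transcribed.
→ *holC* is OFF.
DovG is produced constitutively and is active.
Cu²⁺ is absent, so KulU is active.
With repressor DovG bound, *temC* is not transcribed.
→ *temC* is OFF.
Shikimate is present, so KosB is inactive.
Required activator KosB is absent, so *kepS* is not transcribed.
So KepS is not produced.
Ni²⁺ is absent, so QuvP is inactive.
Turanose is absent, so OxaS is inactive.
Required activator QuvP is absent, so *qilA* is not transcribed.
So QilA is not produced.
With no repressor bound, *lutN* is transcribed.
→ *lutN* is ON.
Homoserine is absent, so DulP is inactive.
Ornithine is present, so MorH is inactive.
With no repressor bound, *zorP* is transcribed.
So ZorP is produced and active.
GixT is produced constitutively and is active.
No repressor is bound and ZorP and GixT are active, so *lutF* is transcribed.
→ *lutF* is ON.
2 of the 5 genes are transcribed.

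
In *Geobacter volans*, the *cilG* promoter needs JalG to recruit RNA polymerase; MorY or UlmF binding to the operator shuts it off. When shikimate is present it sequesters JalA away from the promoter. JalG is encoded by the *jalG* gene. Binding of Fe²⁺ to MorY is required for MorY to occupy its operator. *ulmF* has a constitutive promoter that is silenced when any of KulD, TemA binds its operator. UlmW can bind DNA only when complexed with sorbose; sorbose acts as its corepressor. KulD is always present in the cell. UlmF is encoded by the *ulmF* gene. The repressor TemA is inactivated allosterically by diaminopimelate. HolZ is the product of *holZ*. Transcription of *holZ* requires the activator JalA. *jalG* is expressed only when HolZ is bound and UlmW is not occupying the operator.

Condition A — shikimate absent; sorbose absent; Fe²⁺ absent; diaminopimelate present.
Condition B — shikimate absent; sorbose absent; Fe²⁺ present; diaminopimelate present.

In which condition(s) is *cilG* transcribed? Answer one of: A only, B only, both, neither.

A only

Condition A:
Shikimate is absent, so JalA is active.
No repressor is bound and JalA is active, so *holZ* is transcribed.
So HolZ is produced and active.
Sorbose is absent, so UlmW is inactive.
No repressor is bound and HolZ is active, so *jalG* is transcribed.
So JalG is produced and active.
Fe²⁺ is absent, so MorY is inactive.
KulD is produced constitutively and is active.
Diaminopimelate is present, so TemA is inactive.
With repressor KulD bound, *ulmF* is not transcribed.
So UlmF is not produced.
No repressor is bound and JalG is active, so *cilG* is transcribed.
→ *cilG* is ON in A.
Condition B:
Shikimate is absent, so JalA is active.
No repressor is bound and JalA is active, so *holZ* is transcribed.
So HolZ is produced and active.
Sorbose is absent, so UlmW is inactive.
No repressor is bound and HolZ is active, so *jalG* is transcribed.
So JalG is produced and active.
Fe²⁺ is present, so MorY is active.
KulD is produced constitutively and is active.
Diaminopimelate is present, so TemA is inactive.
With repressor KulD bound, *ulmF* is not transcribed.
So UlmF is not produced.
With repressor MorY bound, *cilG* is not transcribed.
→ *cilG* is OFF in B.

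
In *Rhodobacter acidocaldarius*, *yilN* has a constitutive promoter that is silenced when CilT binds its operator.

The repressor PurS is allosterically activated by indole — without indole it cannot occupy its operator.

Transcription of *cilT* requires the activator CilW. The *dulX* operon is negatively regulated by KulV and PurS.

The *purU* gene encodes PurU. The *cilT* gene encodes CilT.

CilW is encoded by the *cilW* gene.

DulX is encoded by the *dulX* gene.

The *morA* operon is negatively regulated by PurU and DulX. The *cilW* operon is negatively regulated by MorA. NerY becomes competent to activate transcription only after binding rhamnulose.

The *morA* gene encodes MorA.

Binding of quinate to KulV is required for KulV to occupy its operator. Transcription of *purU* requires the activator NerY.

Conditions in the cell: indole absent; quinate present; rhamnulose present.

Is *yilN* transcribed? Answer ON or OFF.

Rhamnulose is present, so NerY is active.
No repressor is bound and NerY is active, so *purU* is transcribed.
So PurU is produced and active.
Quinate is present, so KulV is active.
Indole is absent, so PurS is inactive.
With repressor KulV bound, *dulX* is not transcribed.
So DulX is not produced.
With repressor PurU bound, *morA* is not transcribed.
So MorA is not produced.
With no repressor bound, *cilW* is transcribed.
So CilW is produced and active.
No repressor is bound and CilW is active, so *cilT* is transcribed.
So CilT is produced and active.
With repressor CilT bound, *yilN* is not transcribed.

OFF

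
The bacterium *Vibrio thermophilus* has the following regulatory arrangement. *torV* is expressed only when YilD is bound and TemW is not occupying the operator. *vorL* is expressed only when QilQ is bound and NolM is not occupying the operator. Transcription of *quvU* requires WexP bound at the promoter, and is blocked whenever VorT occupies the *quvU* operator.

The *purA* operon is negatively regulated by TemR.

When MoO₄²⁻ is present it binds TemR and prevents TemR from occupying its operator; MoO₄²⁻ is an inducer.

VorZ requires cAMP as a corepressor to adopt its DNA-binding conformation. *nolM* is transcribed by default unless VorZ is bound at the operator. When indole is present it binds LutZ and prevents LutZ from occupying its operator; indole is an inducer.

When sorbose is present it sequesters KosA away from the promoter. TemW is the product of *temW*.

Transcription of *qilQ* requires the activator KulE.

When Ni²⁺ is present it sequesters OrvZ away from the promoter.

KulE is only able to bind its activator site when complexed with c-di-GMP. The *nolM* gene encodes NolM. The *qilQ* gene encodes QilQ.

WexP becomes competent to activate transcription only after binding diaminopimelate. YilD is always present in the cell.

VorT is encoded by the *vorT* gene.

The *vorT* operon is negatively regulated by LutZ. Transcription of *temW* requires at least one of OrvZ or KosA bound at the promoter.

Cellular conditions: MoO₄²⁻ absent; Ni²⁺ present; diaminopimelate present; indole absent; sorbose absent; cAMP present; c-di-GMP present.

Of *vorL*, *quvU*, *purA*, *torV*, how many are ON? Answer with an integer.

cAMP is present, so VorZ is active.
With repressor VorZ bound, *nolM* is not transcribed.
So NolM is not produced.
c-di-GMP is present, so KulE is active.
No repressor is bound and KulE is active, so *qilQ* is transcribed.
So QilQ is produced and active.
No repressor is bound and QilQ is active, so *vorL* is transcribed.
→ *vorL* is ON.
Indole is absent, so LutZ is active.
With repressor LutZ bound, *vorT* is not transcribed.
So VorT is not produced.
Diaminopimelate is present, so WexP is active.
No repressor is bound and WexP is active, so *quvU* is transcribed.
→ *quvU* is ON.
MoO₄²⁻ is absent, so TemR is active.
With repressor TemR bound, *purA* is not transcribed.
→ *purA* is OFF.
Ni²⁺ is present, so OrvZ is inactive.
Sorbose is absent, so KosA is active.
Activator KosA is present, so *temW* is transcribed.
So TemW is produced and active.
YilD is produced constitutively and is active.
With repressor TemW bound, *torV* is not transcribed.
→ *torV* is OFF.
2 of the 4 genes are transcribed.

2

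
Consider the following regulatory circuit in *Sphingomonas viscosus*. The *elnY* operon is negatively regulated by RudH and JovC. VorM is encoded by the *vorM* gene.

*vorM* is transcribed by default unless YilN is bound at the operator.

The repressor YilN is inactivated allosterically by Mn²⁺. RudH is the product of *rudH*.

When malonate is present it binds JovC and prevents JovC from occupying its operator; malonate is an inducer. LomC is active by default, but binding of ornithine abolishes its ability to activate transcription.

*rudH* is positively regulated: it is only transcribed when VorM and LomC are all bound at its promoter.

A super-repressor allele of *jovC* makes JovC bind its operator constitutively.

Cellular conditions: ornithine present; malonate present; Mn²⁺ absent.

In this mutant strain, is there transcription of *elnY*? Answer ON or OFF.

OFF

Mn²⁺ is absent, so YilN is active.
With repressor YilN bound, *vorM* is not transcribed.
So VorM is not produced.
Ornithine is present, so LomC is inactive.
Required activator VorM is absent, so *rudH* is not transcribed.
So RudH is not produced.
JovC is constitutively active in this strain.
With repressor JovC bound, *elnY* is not transcribed.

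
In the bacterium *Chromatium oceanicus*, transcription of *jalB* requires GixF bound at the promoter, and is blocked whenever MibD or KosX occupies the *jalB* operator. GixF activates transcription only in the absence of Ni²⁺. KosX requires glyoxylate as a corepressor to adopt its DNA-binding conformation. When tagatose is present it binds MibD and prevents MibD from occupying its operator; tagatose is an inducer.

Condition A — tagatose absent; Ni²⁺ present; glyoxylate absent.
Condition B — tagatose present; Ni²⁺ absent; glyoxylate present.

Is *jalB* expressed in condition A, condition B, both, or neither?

neither

Condition A:
Tagatose is absent, so MibD is active.
Ni²⁺ is present, so GixF is inactive.
Glyoxylate is absent, so KosX is inactive.
With repressor MibD bound, *jalB* is not transcribed.
→ *jalB* is OFF in A.
Condition B:
Tagatose is present, so MibD is inactive.
Ni²⁺ is absent, so GixF is active.
Glyoxylate is present, so KosX is active.
With repressor KosX bound, *jalB* is not transcribed.
→ *jalB* is OFF in B.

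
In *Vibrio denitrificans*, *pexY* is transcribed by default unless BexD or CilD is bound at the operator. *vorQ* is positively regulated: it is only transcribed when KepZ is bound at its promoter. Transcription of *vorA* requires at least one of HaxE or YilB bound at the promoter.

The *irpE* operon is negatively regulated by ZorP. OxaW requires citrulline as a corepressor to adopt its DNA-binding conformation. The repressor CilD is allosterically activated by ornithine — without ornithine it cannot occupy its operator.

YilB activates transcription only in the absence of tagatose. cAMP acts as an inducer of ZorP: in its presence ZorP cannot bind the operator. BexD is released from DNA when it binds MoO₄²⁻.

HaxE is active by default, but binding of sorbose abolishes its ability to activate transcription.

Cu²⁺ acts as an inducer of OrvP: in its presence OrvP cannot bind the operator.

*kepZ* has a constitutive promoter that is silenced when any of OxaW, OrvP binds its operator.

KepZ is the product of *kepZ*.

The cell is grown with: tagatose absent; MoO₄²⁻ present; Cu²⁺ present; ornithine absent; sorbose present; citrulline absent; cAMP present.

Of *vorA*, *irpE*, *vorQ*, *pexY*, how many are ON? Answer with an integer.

4

Sorbose is present, so HaxE is inactive.
Tagatose is absent, so YilB is active.
Activator YilB is present, so *vorA* is transcribed.
→ *vorA* is ON.
cAMP is present, so ZorP is inactive.
With no repressor bound, *irpE* is transcribed.
→ *irpE* is ON.
Citrulline is absent, so OxaW is inactive.
Cu²⁺ is present, so OrvP is inactive.
With no repressor bound, *kepZ* is transcribed.
So KepZ is produced and active.
No repressor is bound and KepZ is active, so *vorQ* is transcribed.
→ *vorQ* is ON.
MoO₄²⁻ is present, so BexD is inactive.
Ornithine is absent, so CilD is inactive.
With no repressor bound, *pexY* is transcribed.
→ *pexY* is ON.
4 of the 4 genes are transcribed.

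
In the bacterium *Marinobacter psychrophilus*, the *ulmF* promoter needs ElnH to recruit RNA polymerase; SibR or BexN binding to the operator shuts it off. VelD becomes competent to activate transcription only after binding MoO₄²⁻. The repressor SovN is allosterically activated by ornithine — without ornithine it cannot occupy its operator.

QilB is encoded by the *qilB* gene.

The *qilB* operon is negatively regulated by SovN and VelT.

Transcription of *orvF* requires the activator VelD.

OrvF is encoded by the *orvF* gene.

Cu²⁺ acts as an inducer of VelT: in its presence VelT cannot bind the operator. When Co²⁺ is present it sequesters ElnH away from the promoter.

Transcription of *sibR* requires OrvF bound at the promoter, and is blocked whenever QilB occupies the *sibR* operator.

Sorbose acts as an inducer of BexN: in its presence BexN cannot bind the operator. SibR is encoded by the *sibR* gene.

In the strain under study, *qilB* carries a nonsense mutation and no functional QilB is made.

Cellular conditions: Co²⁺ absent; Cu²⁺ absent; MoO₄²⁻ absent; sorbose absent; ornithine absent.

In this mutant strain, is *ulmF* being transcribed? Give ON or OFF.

QilB is non-functional in this strain, so it has no effect.
MoO₄²⁻ is absent, so VelD is inactive.
Required activator VelD is absent, so *orvF* is not transcribed.
So OrvF is not produced.
Required activator OrvF is absent, so *sibR* is not transcribed.
So SibR is not produced.
Co²⁺ is absent, so ElnH is active.
Sorbose is absent, so BexN is active.
With repressor BexN bound, *ulmF* is not transcribed.

OFF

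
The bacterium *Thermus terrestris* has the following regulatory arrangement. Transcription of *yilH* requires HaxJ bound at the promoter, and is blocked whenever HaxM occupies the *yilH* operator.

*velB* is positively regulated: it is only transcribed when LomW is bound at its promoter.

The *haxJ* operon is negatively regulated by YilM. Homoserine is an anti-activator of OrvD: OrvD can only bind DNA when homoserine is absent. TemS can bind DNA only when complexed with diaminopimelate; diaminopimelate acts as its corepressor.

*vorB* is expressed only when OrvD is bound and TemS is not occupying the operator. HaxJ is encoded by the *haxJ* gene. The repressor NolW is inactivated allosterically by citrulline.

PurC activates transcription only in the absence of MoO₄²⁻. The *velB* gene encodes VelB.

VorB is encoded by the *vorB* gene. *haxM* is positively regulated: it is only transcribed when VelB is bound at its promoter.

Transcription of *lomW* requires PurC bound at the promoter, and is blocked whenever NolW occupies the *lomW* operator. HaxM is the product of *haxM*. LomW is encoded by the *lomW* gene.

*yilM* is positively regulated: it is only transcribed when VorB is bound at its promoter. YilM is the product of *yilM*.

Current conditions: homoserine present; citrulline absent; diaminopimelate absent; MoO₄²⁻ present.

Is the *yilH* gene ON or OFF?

ON

Citrulline is absent, so NolW is active.
MoO₄²⁻ is present, so PurC is inactive.
With repressor NolW bound, *lomW* is not transcribed.
So LomW is not produced.
Required activator LomW is absent, so *velB* is not transcribed.
So VelB is not produced.
Required activator VelB is absent, so *haxM* is not transcribed.
So HaxM is not produced.
Homoserine is present, so OrvD is inactive.
Diaminopimelate is absent, so TemS is inactive.
Required activator OrvD is absent, so *vorB* is not transcribed.
So VorB is not produced.
Required activator VorB is absent, so *yilM* is not transcribed.
So YilM is not produced.
With no repressor bound, *haxJ* is transcribed.
So HaxJ is produced and active.
No repressor is bound and HaxJ is active, so *yilH* is transcribed.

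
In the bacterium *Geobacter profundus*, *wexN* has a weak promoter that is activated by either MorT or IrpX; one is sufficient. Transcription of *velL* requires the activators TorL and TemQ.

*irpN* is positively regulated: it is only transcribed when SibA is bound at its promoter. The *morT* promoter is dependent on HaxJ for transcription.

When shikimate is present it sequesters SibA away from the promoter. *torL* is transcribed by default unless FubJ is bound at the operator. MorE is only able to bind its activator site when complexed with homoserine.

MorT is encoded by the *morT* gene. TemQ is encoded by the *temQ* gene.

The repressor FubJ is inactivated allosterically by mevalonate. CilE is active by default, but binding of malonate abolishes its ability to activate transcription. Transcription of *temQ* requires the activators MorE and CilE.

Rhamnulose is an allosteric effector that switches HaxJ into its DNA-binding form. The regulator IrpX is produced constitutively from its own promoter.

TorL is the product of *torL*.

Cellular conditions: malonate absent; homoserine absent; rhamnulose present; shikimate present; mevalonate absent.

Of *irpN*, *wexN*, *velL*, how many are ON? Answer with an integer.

Shikimate is present, so SibA is inactive.
Required activator SibA is absent, so *irpN* is not transcribed.
→ *irpN* is OFF.
Rhamnulose is present, so HaxJ is active.
No repressor is bound and HaxJ is active, so *morT* is transcribed.
So MorT is produced and active.
IrpX is produced constitutively and is active.
Activator MorT is present, so *wexN* is transcribed.
→ *wexN* is ON.
Mevalonate is absent, so FubJ is active.
With repressor FubJ bound, *torL* is not transcribed.
So TorL is not produced.
Homoserine is absent, so MorE is inactive.
Malonate is absent, so CilE is active.
Required activator MorE is absent, so *temQ* is not transcribed.
So TemQ is not produced.
Required activator TorL is absent, so *velL* is not transcribed.
→ *velL* is OFF.
1 of the 3 genes is transcribed.

1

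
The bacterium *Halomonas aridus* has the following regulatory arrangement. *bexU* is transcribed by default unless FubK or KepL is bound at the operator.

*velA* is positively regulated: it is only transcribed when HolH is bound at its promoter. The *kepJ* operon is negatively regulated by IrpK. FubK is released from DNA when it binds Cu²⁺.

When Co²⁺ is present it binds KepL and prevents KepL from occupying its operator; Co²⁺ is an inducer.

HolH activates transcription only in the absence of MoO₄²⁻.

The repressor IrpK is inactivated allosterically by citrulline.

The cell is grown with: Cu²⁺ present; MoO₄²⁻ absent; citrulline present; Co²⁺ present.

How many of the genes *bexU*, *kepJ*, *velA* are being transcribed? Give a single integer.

Cu²⁺ is present, so FubK is inactive.
Co²⁺ is present, so KepL is inactive.
With no repressor bound, *bexU* is transcribed.
→ *bexU* is ON.
Citrulline is present, so IrpK is inactive.
With no repressor bound, *kepJ* is transcribed.
→ *kepJ* is ON.
MoO₄²⁻ is absent, so HolH is active.
No repressor is bound and HolH is active, so *velA* is transcribed.
→ *velA* is ON.
3 of the 3 genes are transcribed.

3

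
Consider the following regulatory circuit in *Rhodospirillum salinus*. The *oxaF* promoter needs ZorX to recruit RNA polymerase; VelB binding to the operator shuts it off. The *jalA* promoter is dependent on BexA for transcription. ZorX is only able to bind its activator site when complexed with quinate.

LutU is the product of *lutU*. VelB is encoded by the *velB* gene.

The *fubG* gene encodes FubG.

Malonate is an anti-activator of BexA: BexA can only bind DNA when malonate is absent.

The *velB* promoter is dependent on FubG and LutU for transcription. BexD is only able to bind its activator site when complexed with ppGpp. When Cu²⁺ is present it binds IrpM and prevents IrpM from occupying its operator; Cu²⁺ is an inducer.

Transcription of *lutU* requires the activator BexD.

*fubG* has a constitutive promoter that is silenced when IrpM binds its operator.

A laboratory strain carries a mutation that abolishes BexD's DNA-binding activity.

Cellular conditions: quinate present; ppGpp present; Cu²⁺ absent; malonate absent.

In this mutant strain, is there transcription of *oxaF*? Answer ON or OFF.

Quinate is present, so ZorX is active.
Cu²⁺ is absent, so IrpM is active.
With repressor IrpM bound, *fubG* is not transcribed.
So FubG is not produced.
BexD is non-functional in this strain, so it has no effect.
Required activator BexD is absent, so *lutU* is not transcribed.
So LutU is not produced.
Required activator FubG is absent, so *velB* is not transcribed.
So VelB is not produced.
No repressor is bound and ZorX is active, so *oxaF* is transcribed.

ON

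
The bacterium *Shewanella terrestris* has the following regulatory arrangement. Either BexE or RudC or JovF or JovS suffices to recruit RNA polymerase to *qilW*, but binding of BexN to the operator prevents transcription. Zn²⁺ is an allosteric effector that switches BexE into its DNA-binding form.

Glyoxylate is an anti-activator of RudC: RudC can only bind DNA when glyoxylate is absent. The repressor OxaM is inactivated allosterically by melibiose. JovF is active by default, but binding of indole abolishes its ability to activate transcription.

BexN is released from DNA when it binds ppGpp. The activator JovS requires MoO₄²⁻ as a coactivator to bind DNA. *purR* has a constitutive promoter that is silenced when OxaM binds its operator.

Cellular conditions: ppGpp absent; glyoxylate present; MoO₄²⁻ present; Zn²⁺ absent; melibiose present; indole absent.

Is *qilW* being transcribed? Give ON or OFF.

Zn²⁺ is absent, so BexE is inactive.
Glyoxylate is present, so RudC is inactive.
ppGpp is absent, so BexN is active.
Indole is absent, so JovF is active.
MoO₄²⁻ is present, so JovS is active.
With repressor BexN bound, *qilW* is not transcribed.

OFF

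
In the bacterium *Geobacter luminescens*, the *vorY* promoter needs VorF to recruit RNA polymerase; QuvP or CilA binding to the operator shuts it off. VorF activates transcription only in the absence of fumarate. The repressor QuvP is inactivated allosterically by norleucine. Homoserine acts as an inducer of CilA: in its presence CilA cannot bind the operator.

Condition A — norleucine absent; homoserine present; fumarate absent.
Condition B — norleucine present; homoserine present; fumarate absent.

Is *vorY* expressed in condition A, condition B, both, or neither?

Condition A:
Norleucine is absent, so QuvP is active.
Homoserine is present, so CilA is inactive.
Fumarate is absent, so VorF is active.
With repressor QuvP bound, *vorY* is not transcribed.
→ *vorY* is OFF in A.
Condition B:
Norleucine is present, so QuvP is inactive.
Homoserine is present, so CilA is inactive.
Fumarate is absent, so VorF is active.
No repressor is bound and VorF is active, so *vorY* is transcribed.
→ *vorY* is ON in B.

B only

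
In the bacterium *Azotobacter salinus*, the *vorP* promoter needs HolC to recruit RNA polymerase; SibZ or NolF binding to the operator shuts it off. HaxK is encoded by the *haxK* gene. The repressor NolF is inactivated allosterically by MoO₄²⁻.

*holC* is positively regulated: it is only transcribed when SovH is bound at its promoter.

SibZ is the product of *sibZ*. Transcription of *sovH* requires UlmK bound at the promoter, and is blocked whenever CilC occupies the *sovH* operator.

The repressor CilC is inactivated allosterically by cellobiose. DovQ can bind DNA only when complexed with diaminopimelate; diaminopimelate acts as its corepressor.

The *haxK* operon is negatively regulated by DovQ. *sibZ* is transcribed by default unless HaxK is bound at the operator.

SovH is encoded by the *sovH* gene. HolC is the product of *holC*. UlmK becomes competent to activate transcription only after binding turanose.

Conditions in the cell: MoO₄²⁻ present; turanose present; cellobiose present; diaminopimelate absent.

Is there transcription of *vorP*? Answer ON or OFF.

ON

Diaminopimelate is absent, so DovQ is inactive.
With no repressor bound, *haxK* is transcribed.
So HaxK is produced and active.
With repressor HaxK bound, *sibZ* is not transcribed.
So SibZ is not produced.
Turanose is present, so UlmK is active.
Cellobiose is present, so CilC is inactive.
No repressor is bound and UlmK is active, so *sovH* is transcribed.
So SovH is produced and active.
No repressor is bound and SovH is active, so *holC* is transcribed.
So HolC is produced and active.
MoO₄²⁻ is present, so NolF is inactive.
No repressor is bound and HolC is active, so *vorP* is transcribed.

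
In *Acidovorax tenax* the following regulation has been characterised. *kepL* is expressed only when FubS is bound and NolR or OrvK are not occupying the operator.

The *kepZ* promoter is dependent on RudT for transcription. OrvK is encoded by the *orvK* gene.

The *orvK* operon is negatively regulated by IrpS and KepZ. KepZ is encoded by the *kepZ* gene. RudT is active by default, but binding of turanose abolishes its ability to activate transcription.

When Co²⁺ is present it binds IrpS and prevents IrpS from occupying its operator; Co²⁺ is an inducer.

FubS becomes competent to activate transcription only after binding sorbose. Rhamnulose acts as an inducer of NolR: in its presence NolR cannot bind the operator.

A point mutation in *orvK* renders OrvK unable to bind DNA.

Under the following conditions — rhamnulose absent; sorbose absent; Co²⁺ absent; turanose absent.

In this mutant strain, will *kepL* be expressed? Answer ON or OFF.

OFF

Rhamnulose is absent, so NolR is active.
Sorbose is absent, so FubS is inactive.
OrvK is non-functional in this strain, so it has no effect.
With repressor NolR bound, *kepL* is not transcribed.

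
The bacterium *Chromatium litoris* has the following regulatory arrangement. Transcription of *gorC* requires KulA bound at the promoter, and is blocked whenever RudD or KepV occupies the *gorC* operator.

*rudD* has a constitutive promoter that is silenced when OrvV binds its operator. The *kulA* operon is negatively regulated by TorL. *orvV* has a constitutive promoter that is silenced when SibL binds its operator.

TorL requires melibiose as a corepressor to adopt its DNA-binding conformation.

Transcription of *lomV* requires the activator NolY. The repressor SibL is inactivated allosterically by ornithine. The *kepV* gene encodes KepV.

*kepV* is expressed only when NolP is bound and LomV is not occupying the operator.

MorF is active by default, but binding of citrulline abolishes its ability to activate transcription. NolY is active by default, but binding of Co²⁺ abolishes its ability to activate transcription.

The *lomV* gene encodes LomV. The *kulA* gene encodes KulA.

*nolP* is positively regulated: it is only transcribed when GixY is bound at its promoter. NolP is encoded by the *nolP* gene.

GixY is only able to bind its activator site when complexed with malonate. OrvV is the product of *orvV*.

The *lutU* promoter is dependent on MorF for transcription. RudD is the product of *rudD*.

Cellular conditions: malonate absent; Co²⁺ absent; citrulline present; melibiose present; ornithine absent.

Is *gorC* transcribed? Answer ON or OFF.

OFF

Ornithine is absent, so SibL is active.
With repressor SibL bound, *orvV* is not transcribed.
So OrvV is not produced.
With no repressor bound, *rudD* is transcribed.
So RudD is produced and active.
Melibiose is present, so TorL is active.
With repressor TorL bound, *kulA* is not transcribed.
So KulA is not produced.
Co²⁺ is absent, so NolY is active.
No repressor is bound and NolY is active, so *lomV* is transcribed.
So LomV is produced and active.
Malonate is absent, so GixY is inactive.
Required activator GixY is absent, so *nolP* is not transcribed.
So NolP is not produced.
With repressor LomV bound, *kepV* is not transcribed.
So KepV is not produced.
With repressor RudD bound, *gorC* is not transcribed.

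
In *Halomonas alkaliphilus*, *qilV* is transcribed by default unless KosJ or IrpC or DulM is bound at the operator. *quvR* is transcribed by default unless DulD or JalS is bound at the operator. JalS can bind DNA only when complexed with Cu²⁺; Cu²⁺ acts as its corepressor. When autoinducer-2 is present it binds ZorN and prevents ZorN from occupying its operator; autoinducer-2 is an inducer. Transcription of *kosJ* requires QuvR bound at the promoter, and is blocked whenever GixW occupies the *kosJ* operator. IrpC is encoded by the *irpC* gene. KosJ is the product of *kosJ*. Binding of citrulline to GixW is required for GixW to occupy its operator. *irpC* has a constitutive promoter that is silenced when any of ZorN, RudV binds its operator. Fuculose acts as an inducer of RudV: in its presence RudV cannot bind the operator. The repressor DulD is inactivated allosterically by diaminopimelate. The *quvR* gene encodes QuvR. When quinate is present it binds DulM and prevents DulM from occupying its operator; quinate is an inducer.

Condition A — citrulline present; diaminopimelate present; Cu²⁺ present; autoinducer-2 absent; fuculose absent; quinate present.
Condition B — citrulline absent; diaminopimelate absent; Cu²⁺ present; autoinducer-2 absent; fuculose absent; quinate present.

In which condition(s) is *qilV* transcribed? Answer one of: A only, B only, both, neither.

both

Condition A:
Citrulline is present, so GixW is active.
Diaminopimelate is present, so DulD is inactive.
Cu²⁺ is present, so JalS is active.
With repressor JalS bound, *quvR* is not transcribed.
So QuvR is not produced.
With repressor GixW bound, *kosJ* is not transcribed.
So KosJ is not produced.
Autoinducer-2 is absent, so ZorN is active.
Fuculose is absent, so RudV is active.
With repressor ZorN bound, *irpC* is not transcribed.
So IrpC is not produced.
Quinate is present, so DulM is inactive.
With no repressor bound, *qilV* is transcribed.
→ *qilV* is ON in A.
Condition B:
Citrulline is absent, so GixW is inactive.
Diaminopimelate is absent, so DulD is active.
Cu²⁺ is present, so JalS is active.
With repressor DulD bound, *quvR* is not transcribed.
So QuvR is not produced.
Required activator QuvR is absent, so *kosJ* is not transcribed.
So KosJ is not produced.
Autoinducer-2 is absent, so ZorN is active.
Fuculose is absent, so RudV is active.
With repressor ZorN bound, *irpC* is not transcribed.
So IrpC is not produced.
Quinate is present, so DulM is inactive.
With no repressor bound, *qilV* is transcribed.
→ *qilV* is ON in B.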